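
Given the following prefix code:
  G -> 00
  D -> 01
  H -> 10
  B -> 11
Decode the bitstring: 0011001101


Decoding step by step:
Bits 00 -> G
Bits 11 -> B
Bits 00 -> G
Bits 11 -> B
Bits 01 -> D


Decoded message: GBGBD


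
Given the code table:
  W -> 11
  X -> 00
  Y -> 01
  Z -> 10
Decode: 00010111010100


Decoding:
00 -> X
01 -> Y
01 -> Y
11 -> W
01 -> Y
01 -> Y
00 -> X


Result: XYYWYYX


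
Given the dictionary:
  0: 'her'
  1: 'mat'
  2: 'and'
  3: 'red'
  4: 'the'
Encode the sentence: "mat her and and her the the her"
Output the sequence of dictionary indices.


Look up each word in the dictionary:
  'mat' -> 1
  'her' -> 0
  'and' -> 2
  'and' -> 2
  'her' -> 0
  'the' -> 4
  'the' -> 4
  'her' -> 0

Encoded: [1, 0, 2, 2, 0, 4, 4, 0]


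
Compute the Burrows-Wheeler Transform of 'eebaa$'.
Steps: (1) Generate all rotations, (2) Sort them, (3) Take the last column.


Rotations (sorted):
  0: $eebaa -> last char: a
  1: a$eeba -> last char: a
  2: aa$eeb -> last char: b
  3: baa$ee -> last char: e
  4: ebaa$e -> last char: e
  5: eebaa$ -> last char: $


BWT = aabee$


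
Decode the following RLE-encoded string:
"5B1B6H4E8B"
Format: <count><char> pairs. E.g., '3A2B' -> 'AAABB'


Expanding each <count><char> pair:
  5B -> 'BBBBB'
  1B -> 'B'
  6H -> 'HHHHHH'
  4E -> 'EEEE'
  8B -> 'BBBBBBBB'

Decoded = BBBBBBHHHHHHEEEEBBBBBBBB


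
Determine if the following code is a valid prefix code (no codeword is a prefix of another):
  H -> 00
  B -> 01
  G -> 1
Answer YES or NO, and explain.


Checking each pair (does one codeword prefix another?):
  H='00' vs B='01': no prefix
  H='00' vs G='1': no prefix
  B='01' vs H='00': no prefix
  B='01' vs G='1': no prefix
  G='1' vs H='00': no prefix
  G='1' vs B='01': no prefix
No violation found over all pairs.

YES -- this is a valid prefix code. No codeword is a prefix of any other codeword.


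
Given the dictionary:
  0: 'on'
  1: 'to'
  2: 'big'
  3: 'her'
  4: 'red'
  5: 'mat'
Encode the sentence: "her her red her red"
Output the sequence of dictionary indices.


Look up each word in the dictionary:
  'her' -> 3
  'her' -> 3
  'red' -> 4
  'her' -> 3
  'red' -> 4

Encoded: [3, 3, 4, 3, 4]


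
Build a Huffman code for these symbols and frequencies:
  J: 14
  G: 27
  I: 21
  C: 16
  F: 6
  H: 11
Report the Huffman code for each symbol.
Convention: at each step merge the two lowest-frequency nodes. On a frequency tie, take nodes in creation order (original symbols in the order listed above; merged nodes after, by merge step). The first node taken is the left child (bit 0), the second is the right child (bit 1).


Huffman tree construction:
Step 1: Merge F(6) + H(11) = 17
Step 2: Merge J(14) + C(16) = 30
Step 3: Merge (F+H)(17) + I(21) = 38
Step 4: Merge G(27) + (J+C)(30) = 57
Step 5: Merge ((F+H)+I)(38) + (G+(J+C))(57) = 95
Read each symbol's code off the tree from the root (left child = 0, right child = 1).

Codes:
  J: 110 (length 3)
  G: 10 (length 2)
  I: 01 (length 2)
  C: 111 (length 3)
  F: 000 (length 3)
  H: 001 (length 3)
Average code length: 237/95 = 2.4947 bits/symbol


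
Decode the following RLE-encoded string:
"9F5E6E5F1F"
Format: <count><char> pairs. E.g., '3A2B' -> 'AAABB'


Expanding each <count><char> pair:
  9F -> 'FFFFFFFFF'
  5E -> 'EEEEE'
  6E -> 'EEEEEE'
  5F -> 'FFFFF'
  1F -> 'F'

Decoded = FFFFFFFFFEEEEEEEEEEEFFFFFF


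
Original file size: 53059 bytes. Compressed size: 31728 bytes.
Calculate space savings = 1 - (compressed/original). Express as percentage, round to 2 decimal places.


ratio = compressed/original = 31728/53059 = 0.597976
savings = 1 - ratio = 1 - 0.597976 = 0.402024
as a percentage: 0.402024 * 100 = 40.2%

Space savings = 1 - 31728/53059 = 40.2%


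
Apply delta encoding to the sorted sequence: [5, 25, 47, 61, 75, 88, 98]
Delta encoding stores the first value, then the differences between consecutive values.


First value: 5
Deltas:
  25 - 5 = 20
  47 - 25 = 22
  61 - 47 = 14
  75 - 61 = 14
  88 - 75 = 13
  98 - 88 = 10


Delta encoded: [5, 20, 22, 14, 14, 13, 10]


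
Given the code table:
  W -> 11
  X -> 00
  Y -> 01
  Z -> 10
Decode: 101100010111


Decoding:
10 -> Z
11 -> W
00 -> X
01 -> Y
01 -> Y
11 -> W


Result: ZWXYYW


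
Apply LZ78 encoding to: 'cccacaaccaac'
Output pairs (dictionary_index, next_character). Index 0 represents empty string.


LZ78 encoding steps:
Dictionary: {0: ''}
Step 1: w='' (idx 0), next='c' -> output (0, 'c'), add 'c' as idx 1
Step 2: w='c' (idx 1), next='c' -> output (1, 'c'), add 'cc' as idx 2
Step 3: w='' (idx 0), next='a' -> output (0, 'a'), add 'a' as idx 3
Step 4: w='c' (idx 1), next='a' -> output (1, 'a'), add 'ca' as idx 4
Step 5: w='a' (idx 3), next='c' -> output (3, 'c'), add 'ac' as idx 5
Step 6: w='ca' (idx 4), next='a' -> output (4, 'a'), add 'caa' as idx 6
Step 7: w='c' (idx 1), end of input -> output (1, '')


Encoded: [(0, 'c'), (1, 'c'), (0, 'a'), (1, 'a'), (3, 'c'), (4, 'a'), (1, '')]


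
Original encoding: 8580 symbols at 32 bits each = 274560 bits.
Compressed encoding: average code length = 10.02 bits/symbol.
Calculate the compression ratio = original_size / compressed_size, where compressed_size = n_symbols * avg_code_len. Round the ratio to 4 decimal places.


original_size = n_symbols * orig_bits = 8580 * 32 = 274560 bits
compressed_size = n_symbols * avg_code_len = 8580 * 10.02 = 85971.6 bits
ratio = original_size / compressed_size = 274560 / 85971.6 = 3.1936

Compression ratio = 3.1936


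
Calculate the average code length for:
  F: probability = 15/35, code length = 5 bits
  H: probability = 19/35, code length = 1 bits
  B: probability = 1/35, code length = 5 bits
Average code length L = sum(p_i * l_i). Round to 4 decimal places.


Weighted contributions p_i * l_i:
  F: (15/35) * 5 = 75/35
  H: (19/35) * 1 = 19/35
  B: (1/35) * 5 = 5/35
Sum = (75 + 19 + 5)/35 = 99/35

L = 99/35 = 2.8286 bits/symbol


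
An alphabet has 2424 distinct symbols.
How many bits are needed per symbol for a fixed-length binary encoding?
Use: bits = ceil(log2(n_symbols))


log2(2424) = 11.2432
Bracket: 2^11 = 2048 < 2424 <= 2^12 = 4096
So ceil(log2(2424)) = 12

bits = ceil(log2(2424)) = ceil(11.2432) = 12 bits


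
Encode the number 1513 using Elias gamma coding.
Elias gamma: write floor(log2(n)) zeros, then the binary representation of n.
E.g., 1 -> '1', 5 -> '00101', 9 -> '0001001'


num_bits = floor(log2(1513)) + 1 = 11
leading_zeros = num_bits - 1 = 10
binary(1513) = 10111101001

Elias gamma(1513) = '0000000000' + '10111101001' = 000000000010111101001 (21 bits)


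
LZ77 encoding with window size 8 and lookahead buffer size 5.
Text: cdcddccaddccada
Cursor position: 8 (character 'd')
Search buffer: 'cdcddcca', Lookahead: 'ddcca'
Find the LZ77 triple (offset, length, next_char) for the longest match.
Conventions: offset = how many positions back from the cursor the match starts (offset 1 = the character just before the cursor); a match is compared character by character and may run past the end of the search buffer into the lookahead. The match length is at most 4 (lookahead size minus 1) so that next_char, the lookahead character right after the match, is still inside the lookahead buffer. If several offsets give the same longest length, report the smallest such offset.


Try each offset into the search buffer:
  offset=1 (pos 7, char 'a'): match length 0
  offset=2 (pos 6, char 'c'): match length 0
  offset=3 (pos 5, char 'c'): match length 0
  offset=4 (pos 4, char 'd'): match length 1
  offset=5 (pos 3, char 'd'): match length 4
  offset=6 (pos 2, char 'c'): match length 0
  offset=7 (pos 1, char 'd'): match length 1
  offset=8 (pos 0, char 'c'): match length 0
Longest match has length 4 at offset 5.
next_char = character at position 8 + 4 = 12 -> 'a'

Best match: offset=5, length=4 (matching 'ddcc' starting at position 3)
LZ77 triple: (5, 4, 'a')


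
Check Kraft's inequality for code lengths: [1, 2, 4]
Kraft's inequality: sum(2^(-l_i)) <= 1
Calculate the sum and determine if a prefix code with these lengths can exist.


Sum = 2^(-1) + 2^(-2) + 2^(-4)
    = 0.5 + 0.25 + 0.0625
    = 13/16 = 0.8125
Since 0.8125 <= 1, Kraft's inequality IS satisfied.
A prefix code with these lengths CAN exist.

Kraft sum = 0.8125. Satisfied.


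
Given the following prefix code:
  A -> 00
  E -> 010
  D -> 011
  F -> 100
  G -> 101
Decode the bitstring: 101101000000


Decoding step by step:
Bits 101 -> G
Bits 101 -> G
Bits 00 -> A
Bits 00 -> A
Bits 00 -> A


Decoded message: GGAAA


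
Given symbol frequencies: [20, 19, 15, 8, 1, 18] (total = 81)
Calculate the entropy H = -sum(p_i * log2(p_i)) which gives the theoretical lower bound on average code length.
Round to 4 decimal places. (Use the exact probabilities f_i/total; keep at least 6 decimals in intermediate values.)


Per-symbol terms -p_i * log2(p_i) with p_i = f_i/81:
  p = 20/81 = 0.246914: log2(p) = -2.017922, -p*log2(p) = 0.498252
  p = 19/81 = 0.234568: log2(p) = -2.091922, -p*log2(p) = 0.490698
  p = 15/81 = 0.185185: log2(p) = -2.432959, -p*log2(p) = 0.450548
  p = 8/81 = 0.098765: log2(p) = -3.339850, -p*log2(p) = 0.329862
  p = 1/81 = 0.012346: log2(p) = -6.339850, -p*log2(p) = 0.078270
  p = 18/81 = 0.222222: log2(p) = -2.169925, -p*log2(p) = 0.482206
H = 0.498252 + 0.490698 + 0.450548 + 0.329862 + 0.078270 + 0.482206 = 2.329836

H = 2.3298 bits/symbol


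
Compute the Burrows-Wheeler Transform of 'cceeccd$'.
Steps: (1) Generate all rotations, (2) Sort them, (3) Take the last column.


Rotations (sorted):
  0: $cceeccd -> last char: d
  1: ccd$ccee -> last char: e
  2: cceeccd$ -> last char: $
  3: cd$cceec -> last char: c
  4: ceeccd$c -> last char: c
  5: d$cceecc -> last char: c
  6: eccd$cce -> last char: e
  7: eeccd$cc -> last char: c


BWT = de$cccec


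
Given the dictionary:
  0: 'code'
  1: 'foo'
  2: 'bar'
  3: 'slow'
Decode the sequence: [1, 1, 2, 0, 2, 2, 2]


Look up each index in the dictionary:
  1 -> 'foo'
  1 -> 'foo'
  2 -> 'bar'
  0 -> 'code'
  2 -> 'bar'
  2 -> 'bar'
  2 -> 'bar'

Decoded: "foo foo bar code bar bar bar"


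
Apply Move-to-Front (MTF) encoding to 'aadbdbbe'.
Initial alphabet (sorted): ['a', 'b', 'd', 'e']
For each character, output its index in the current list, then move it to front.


MTF encoding:
'a': index 0 in ['a', 'b', 'd', 'e'] -> ['a', 'b', 'd', 'e']
'a': index 0 in ['a', 'b', 'd', 'e'] -> ['a', 'b', 'd', 'e']
'd': index 2 in ['a', 'b', 'd', 'e'] -> ['d', 'a', 'b', 'e']
'b': index 2 in ['d', 'a', 'b', 'e'] -> ['b', 'd', 'a', 'e']
'd': index 1 in ['b', 'd', 'a', 'e'] -> ['d', 'b', 'a', 'e']
'b': index 1 in ['d', 'b', 'a', 'e'] -> ['b', 'd', 'a', 'e']
'b': index 0 in ['b', 'd', 'a', 'e'] -> ['b', 'd', 'a', 'e']
'e': index 3 in ['b', 'd', 'a', 'e'] -> ['e', 'b', 'd', 'a']


Output: [0, 0, 2, 2, 1, 1, 0, 3]


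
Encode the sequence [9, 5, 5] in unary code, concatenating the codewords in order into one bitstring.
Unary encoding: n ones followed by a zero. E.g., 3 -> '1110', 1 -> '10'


Encode each number as n ones followed by a terminating 0:
  9 -> 1111111110 (10 bits)
  5 -> 111110 (6 bits)
  5 -> 111110 (6 bits)
Total length = 10 + 6 + 6 = 22 bits.

Unary([9, 5, 5]) = 1111111110111110111110 (22 bits)


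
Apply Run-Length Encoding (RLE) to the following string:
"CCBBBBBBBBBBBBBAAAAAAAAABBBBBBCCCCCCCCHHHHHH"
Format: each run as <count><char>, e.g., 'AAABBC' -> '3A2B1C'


Scanning runs left to right:
  i=0: run of 'C' x 2 -> '2C'
  i=2: run of 'B' x 13 -> '13B'
  i=15: run of 'A' x 9 -> '9A'
  i=24: run of 'B' x 6 -> '6B'
  i=30: run of 'C' x 8 -> '8C'
  i=38: run of 'H' x 6 -> '6H'

RLE = 2C13B9A6B8C6H


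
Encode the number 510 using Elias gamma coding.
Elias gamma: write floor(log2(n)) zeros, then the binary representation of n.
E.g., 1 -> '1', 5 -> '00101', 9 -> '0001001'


num_bits = floor(log2(510)) + 1 = 9
leading_zeros = num_bits - 1 = 8
binary(510) = 111111110

Elias gamma(510) = '00000000' + '111111110' = 00000000111111110 (17 bits)


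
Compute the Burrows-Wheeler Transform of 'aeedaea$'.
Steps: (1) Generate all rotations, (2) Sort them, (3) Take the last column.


Rotations (sorted):
  0: $aeedaea -> last char: a
  1: a$aeedae -> last char: e
  2: aea$aeed -> last char: d
  3: aeedaea$ -> last char: $
  4: daea$aee -> last char: e
  5: ea$aeeda -> last char: a
  6: edaea$ae -> last char: e
  7: eedaea$a -> last char: a


BWT = aed$eaea


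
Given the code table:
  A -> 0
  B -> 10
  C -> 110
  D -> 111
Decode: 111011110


Decoding:
111 -> D
0 -> A
111 -> D
10 -> B


Result: DADB


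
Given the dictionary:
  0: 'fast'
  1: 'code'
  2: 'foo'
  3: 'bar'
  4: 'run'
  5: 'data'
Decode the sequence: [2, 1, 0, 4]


Look up each index in the dictionary:
  2 -> 'foo'
  1 -> 'code'
  0 -> 'fast'
  4 -> 'run'

Decoded: "foo code fast run"


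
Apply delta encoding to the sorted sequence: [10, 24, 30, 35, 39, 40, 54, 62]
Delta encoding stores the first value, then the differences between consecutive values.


First value: 10
Deltas:
  24 - 10 = 14
  30 - 24 = 6
  35 - 30 = 5
  39 - 35 = 4
  40 - 39 = 1
  54 - 40 = 14
  62 - 54 = 8


Delta encoded: [10, 14, 6, 5, 4, 1, 14, 8]


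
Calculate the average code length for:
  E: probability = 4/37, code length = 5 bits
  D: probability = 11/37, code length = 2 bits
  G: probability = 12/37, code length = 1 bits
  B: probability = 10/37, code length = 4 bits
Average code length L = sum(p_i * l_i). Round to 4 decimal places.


Weighted contributions p_i * l_i:
  E: (4/37) * 5 = 20/37
  D: (11/37) * 2 = 22/37
  G: (12/37) * 1 = 12/37
  B: (10/37) * 4 = 40/37
Sum = (20 + 22 + 12 + 40)/37 = 94/37

L = 94/37 = 2.5405 bits/symbol


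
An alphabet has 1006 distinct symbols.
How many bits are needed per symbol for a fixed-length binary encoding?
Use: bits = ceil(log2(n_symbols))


log2(1006) = 9.9744
Bracket: 2^9 = 512 < 1006 <= 2^10 = 1024
So ceil(log2(1006)) = 10

bits = ceil(log2(1006)) = ceil(9.9744) = 10 bits


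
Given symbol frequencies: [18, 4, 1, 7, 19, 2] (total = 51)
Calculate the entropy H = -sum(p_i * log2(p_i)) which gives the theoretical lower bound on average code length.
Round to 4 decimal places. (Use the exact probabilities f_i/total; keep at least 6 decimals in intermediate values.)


Per-symbol terms -p_i * log2(p_i) with p_i = f_i/51:
  p = 18/51 = 0.352941: log2(p) = -1.502500, -p*log2(p) = 0.530294
  p = 4/51 = 0.078431: log2(p) = -3.672425, -p*log2(p) = 0.288033
  p = 1/51 = 0.019608: log2(p) = -5.672425, -p*log2(p) = 0.111224
  p = 7/51 = 0.137255: log2(p) = -2.865070, -p*log2(p) = 0.393245
  p = 19/51 = 0.372549: log2(p) = -1.424498, -p*log2(p) = 0.530695
  p = 2/51 = 0.039216: log2(p) = -4.672425, -p*log2(p) = 0.183232
H = 0.530294 + 0.288033 + 0.111224 + 0.393245 + 0.530695 + 0.183232 = 2.036723

H = 2.0367 bits/symbol


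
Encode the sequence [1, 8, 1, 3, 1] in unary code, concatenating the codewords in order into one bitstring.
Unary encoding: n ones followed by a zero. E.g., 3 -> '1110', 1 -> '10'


Encode each number as n ones followed by a terminating 0:
  1 -> 10 (2 bits)
  8 -> 111111110 (9 bits)
  1 -> 10 (2 bits)
  3 -> 1110 (4 bits)
  1 -> 10 (2 bits)
Total length = 2 + 9 + 2 + 4 + 2 = 19 bits.

Unary([1, 8, 1, 3, 1]) = 1011111111010111010 (19 bits)


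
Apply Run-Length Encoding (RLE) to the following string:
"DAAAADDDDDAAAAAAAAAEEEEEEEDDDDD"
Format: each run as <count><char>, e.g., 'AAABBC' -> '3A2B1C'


Scanning runs left to right:
  i=0: run of 'D' x 1 -> '1D'
  i=1: run of 'A' x 4 -> '4A'
  i=5: run of 'D' x 5 -> '5D'
  i=10: run of 'A' x 9 -> '9A'
  i=19: run of 'E' x 7 -> '7E'
  i=26: run of 'D' x 5 -> '5D'

RLE = 1D4A5D9A7E5D


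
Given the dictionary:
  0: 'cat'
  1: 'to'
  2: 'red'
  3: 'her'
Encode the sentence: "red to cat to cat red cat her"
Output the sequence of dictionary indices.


Look up each word in the dictionary:
  'red' -> 2
  'to' -> 1
  'cat' -> 0
  'to' -> 1
  'cat' -> 0
  'red' -> 2
  'cat' -> 0
  'her' -> 3

Encoded: [2, 1, 0, 1, 0, 2, 0, 3]


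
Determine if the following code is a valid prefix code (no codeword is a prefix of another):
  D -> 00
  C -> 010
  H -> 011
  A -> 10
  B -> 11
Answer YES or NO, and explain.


Checking each pair (does one codeword prefix another?):
  D='00' vs C='010': no prefix
  D='00' vs H='011': no prefix
  D='00' vs A='10': no prefix
  D='00' vs B='11': no prefix
  C='010' vs D='00': no prefix
  C='010' vs H='011': no prefix
  C='010' vs A='10': no prefix
  C='010' vs B='11': no prefix
  H='011' vs D='00': no prefix
  H='011' vs C='010': no prefix
  H='011' vs A='10': no prefix
  H='011' vs B='11': no prefix
  A='10' vs D='00': no prefix
  A='10' vs C='010': no prefix
  A='10' vs H='011': no prefix
  A='10' vs B='11': no prefix
  B='11' vs D='00': no prefix
  B='11' vs C='010': no prefix
  B='11' vs H='011': no prefix
  B='11' vs A='10': no prefix
No violation found over all pairs.

YES -- this is a valid prefix code. No codeword is a prefix of any other codeword.


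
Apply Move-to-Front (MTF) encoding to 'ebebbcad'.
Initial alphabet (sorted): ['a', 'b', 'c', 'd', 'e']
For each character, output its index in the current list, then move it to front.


MTF encoding:
'e': index 4 in ['a', 'b', 'c', 'd', 'e'] -> ['e', 'a', 'b', 'c', 'd']
'b': index 2 in ['e', 'a', 'b', 'c', 'd'] -> ['b', 'e', 'a', 'c', 'd']
'e': index 1 in ['b', 'e', 'a', 'c', 'd'] -> ['e', 'b', 'a', 'c', 'd']
'b': index 1 in ['e', 'b', 'a', 'c', 'd'] -> ['b', 'e', 'a', 'c', 'd']
'b': index 0 in ['b', 'e', 'a', 'c', 'd'] -> ['b', 'e', 'a', 'c', 'd']
'c': index 3 in ['b', 'e', 'a', 'c', 'd'] -> ['c', 'b', 'e', 'a', 'd']
'a': index 3 in ['c', 'b', 'e', 'a', 'd'] -> ['a', 'c', 'b', 'e', 'd']
'd': index 4 in ['a', 'c', 'b', 'e', 'd'] -> ['d', 'a', 'c', 'b', 'e']


Output: [4, 2, 1, 1, 0, 3, 3, 4]


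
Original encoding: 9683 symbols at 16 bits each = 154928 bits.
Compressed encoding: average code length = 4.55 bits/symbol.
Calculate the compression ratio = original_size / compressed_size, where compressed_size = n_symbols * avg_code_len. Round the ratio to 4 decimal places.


original_size = n_symbols * orig_bits = 9683 * 16 = 154928 bits
compressed_size = n_symbols * avg_code_len = 9683 * 4.55 = 44057.65 bits
ratio = original_size / compressed_size = 154928 / 44057.65 = 3.5165

Compression ratio = 3.5165


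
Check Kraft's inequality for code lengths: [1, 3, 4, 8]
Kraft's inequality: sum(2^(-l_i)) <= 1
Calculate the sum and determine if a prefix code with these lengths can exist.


Sum = 2^(-1) + 2^(-3) + 2^(-4) + 2^(-8)
    = 0.5 + 0.125 + 0.0625 + 0.00390625
    = 177/256 = 0.69140625
Since 0.69140625 <= 1, Kraft's inequality IS satisfied.
A prefix code with these lengths CAN exist.

Kraft sum = 0.69140625. Satisfied.


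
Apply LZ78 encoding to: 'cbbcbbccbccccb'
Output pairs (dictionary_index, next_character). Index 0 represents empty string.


LZ78 encoding steps:
Dictionary: {0: ''}
Step 1: w='' (idx 0), next='c' -> output (0, 'c'), add 'c' as idx 1
Step 2: w='' (idx 0), next='b' -> output (0, 'b'), add 'b' as idx 2
Step 3: w='b' (idx 2), next='c' -> output (2, 'c'), add 'bc' as idx 3
Step 4: w='b' (idx 2), next='b' -> output (2, 'b'), add 'bb' as idx 4
Step 5: w='c' (idx 1), next='c' -> output (1, 'c'), add 'cc' as idx 5
Step 6: w='bc' (idx 3), next='c' -> output (3, 'c'), add 'bcc' as idx 6
Step 7: w='cc' (idx 5), next='b' -> output (5, 'b'), add 'ccb' as idx 7


Encoded: [(0, 'c'), (0, 'b'), (2, 'c'), (2, 'b'), (1, 'c'), (3, 'c'), (5, 'b')]


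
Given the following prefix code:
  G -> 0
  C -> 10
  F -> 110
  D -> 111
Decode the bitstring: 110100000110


Decoding step by step:
Bits 110 -> F
Bits 10 -> C
Bits 0 -> G
Bits 0 -> G
Bits 0 -> G
Bits 0 -> G
Bits 110 -> F


Decoded message: FCGGGGF


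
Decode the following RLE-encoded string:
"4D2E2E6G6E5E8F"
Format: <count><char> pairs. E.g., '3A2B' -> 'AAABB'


Expanding each <count><char> pair:
  4D -> 'DDDD'
  2E -> 'EE'
  2E -> 'EE'
  6G -> 'GGGGGG'
  6E -> 'EEEEEE'
  5E -> 'EEEEE'
  8F -> 'FFFFFFFF'

Decoded = DDDDEEEEGGGGGGEEEEEEEEEEEFFFFFFFF


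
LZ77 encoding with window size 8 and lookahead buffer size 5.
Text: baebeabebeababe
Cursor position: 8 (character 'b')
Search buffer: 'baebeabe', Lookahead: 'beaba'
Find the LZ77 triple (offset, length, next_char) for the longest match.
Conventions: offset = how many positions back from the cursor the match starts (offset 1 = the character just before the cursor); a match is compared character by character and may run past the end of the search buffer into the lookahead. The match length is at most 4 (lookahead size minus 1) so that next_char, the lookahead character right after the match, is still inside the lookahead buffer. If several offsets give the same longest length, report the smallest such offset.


Try each offset into the search buffer:
  offset=1 (pos 7, char 'e'): match length 0
  offset=2 (pos 6, char 'b'): match length 2
  offset=3 (pos 5, char 'a'): match length 0
  offset=4 (pos 4, char 'e'): match length 0
  offset=5 (pos 3, char 'b'): match length 4
  offset=6 (pos 2, char 'e'): match length 0
  offset=7 (pos 1, char 'a'): match length 0
  offset=8 (pos 0, char 'b'): match length 1
Longest match has length 4 at offset 5.
next_char = character at position 8 + 4 = 12 -> 'a'

Best match: offset=5, length=4 (matching 'beab' starting at position 3)
LZ77 triple: (5, 4, 'a')


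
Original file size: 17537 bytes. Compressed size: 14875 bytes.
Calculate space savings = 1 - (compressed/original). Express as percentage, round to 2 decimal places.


ratio = compressed/original = 14875/17537 = 0.848207
savings = 1 - ratio = 1 - 0.848207 = 0.151793
as a percentage: 0.151793 * 100 = 15.18%

Space savings = 1 - 14875/17537 = 15.18%


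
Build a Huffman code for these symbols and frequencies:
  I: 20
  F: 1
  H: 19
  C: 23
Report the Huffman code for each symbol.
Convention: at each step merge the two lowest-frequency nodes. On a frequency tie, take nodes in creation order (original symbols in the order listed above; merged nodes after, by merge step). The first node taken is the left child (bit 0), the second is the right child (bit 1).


Huffman tree construction:
Step 1: Merge F(1) + H(19) = 20
Step 2: Merge I(20) + (F+H)(20) = 40
Step 3: Merge C(23) + (I+(F+H))(40) = 63
Read each symbol's code off the tree from the root (left child = 0, right child = 1).

Codes:
  I: 10 (length 2)
  F: 110 (length 3)
  H: 111 (length 3)
  C: 0 (length 1)
Average code length: 123/63 = 1.9524 bits/symbol


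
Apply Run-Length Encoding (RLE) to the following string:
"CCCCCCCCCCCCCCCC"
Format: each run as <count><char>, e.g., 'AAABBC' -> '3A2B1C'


Scanning runs left to right:
  i=0: run of 'C' x 16 -> '16C'

RLE = 16C


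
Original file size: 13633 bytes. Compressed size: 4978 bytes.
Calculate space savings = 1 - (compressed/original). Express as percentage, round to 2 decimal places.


ratio = compressed/original = 4978/13633 = 0.365143
savings = 1 - ratio = 1 - 0.365143 = 0.634857
as a percentage: 0.634857 * 100 = 63.49%

Space savings = 1 - 4978/13633 = 63.49%


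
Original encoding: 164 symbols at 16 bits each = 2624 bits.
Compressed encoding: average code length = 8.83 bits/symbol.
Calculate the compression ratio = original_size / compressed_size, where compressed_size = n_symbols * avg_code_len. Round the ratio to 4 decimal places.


original_size = n_symbols * orig_bits = 164 * 16 = 2624 bits
compressed_size = n_symbols * avg_code_len = 164 * 8.83 = 1448.12 bits
ratio = original_size / compressed_size = 2624 / 1448.12 = 1.812

Compression ratio = 1.812


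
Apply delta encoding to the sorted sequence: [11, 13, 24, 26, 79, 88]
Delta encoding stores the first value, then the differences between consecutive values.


First value: 11
Deltas:
  13 - 11 = 2
  24 - 13 = 11
  26 - 24 = 2
  79 - 26 = 53
  88 - 79 = 9


Delta encoded: [11, 2, 11, 2, 53, 9]


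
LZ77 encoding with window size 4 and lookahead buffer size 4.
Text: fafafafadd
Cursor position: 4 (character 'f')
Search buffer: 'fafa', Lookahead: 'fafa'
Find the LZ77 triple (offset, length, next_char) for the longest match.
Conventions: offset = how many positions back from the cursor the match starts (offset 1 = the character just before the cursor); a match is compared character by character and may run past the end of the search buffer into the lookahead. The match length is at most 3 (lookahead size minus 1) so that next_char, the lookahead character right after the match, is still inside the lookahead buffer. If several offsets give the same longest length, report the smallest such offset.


Try each offset into the search buffer:
  offset=1 (pos 3, char 'a'): match length 0
  offset=2 (pos 2, char 'f'): match length 3
  offset=3 (pos 1, char 'a'): match length 0
  offset=4 (pos 0, char 'f'): match length 3
Longest match has length 3, found at offsets 2, 4; take the smallest, offset 2.
next_char = character at position 4 + 3 = 7 -> 'a'

Best match: offset=2, length=3 (matching 'faf' starting at position 2)
LZ77 triple: (2, 3, 'a')


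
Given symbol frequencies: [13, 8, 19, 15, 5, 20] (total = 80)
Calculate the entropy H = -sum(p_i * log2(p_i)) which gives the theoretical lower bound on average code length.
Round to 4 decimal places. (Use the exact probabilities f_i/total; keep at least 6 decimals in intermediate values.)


Per-symbol terms -p_i * log2(p_i) with p_i = f_i/80:
  p = 13/80 = 0.162500: log2(p) = -2.621488, -p*log2(p) = 0.425992
  p = 8/80 = 0.100000: log2(p) = -3.321928, -p*log2(p) = 0.332193
  p = 19/80 = 0.237500: log2(p) = -2.074001, -p*log2(p) = 0.492575
  p = 15/80 = 0.187500: log2(p) = -2.415037, -p*log2(p) = 0.452820
  p = 5/80 = 0.062500: log2(p) = -4.000000, -p*log2(p) = 0.250000
  p = 20/80 = 0.250000: log2(p) = -2.000000, -p*log2(p) = 0.500000
H = 0.425992 + 0.332193 + 0.492575 + 0.452820 + 0.250000 + 0.500000 = 2.453580

H = 2.4536 bits/symbol


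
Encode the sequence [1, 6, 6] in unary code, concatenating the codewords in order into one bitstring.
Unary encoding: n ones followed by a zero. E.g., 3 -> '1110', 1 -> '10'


Encode each number as n ones followed by a terminating 0:
  1 -> 10 (2 bits)
  6 -> 1111110 (7 bits)
  6 -> 1111110 (7 bits)
Total length = 2 + 7 + 7 = 16 bits.

Unary([1, 6, 6]) = 1011111101111110 (16 bits)


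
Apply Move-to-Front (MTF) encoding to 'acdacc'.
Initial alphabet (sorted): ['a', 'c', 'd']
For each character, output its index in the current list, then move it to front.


MTF encoding:
'a': index 0 in ['a', 'c', 'd'] -> ['a', 'c', 'd']
'c': index 1 in ['a', 'c', 'd'] -> ['c', 'a', 'd']
'd': index 2 in ['c', 'a', 'd'] -> ['d', 'c', 'a']
'a': index 2 in ['d', 'c', 'a'] -> ['a', 'd', 'c']
'c': index 2 in ['a', 'd', 'c'] -> ['c', 'a', 'd']
'c': index 0 in ['c', 'a', 'd'] -> ['c', 'a', 'd']


Output: [0, 1, 2, 2, 2, 0]


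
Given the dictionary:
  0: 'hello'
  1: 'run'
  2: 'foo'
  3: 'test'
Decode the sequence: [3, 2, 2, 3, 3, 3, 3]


Look up each index in the dictionary:
  3 -> 'test'
  2 -> 'foo'
  2 -> 'foo'
  3 -> 'test'
  3 -> 'test'
  3 -> 'test'
  3 -> 'test'

Decoded: "test foo foo test test test test"


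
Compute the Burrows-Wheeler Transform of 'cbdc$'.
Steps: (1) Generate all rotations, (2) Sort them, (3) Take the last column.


Rotations (sorted):
  0: $cbdc -> last char: c
  1: bdc$c -> last char: c
  2: c$cbd -> last char: d
  3: cbdc$ -> last char: $
  4: dc$cb -> last char: b


BWT = ccd$b


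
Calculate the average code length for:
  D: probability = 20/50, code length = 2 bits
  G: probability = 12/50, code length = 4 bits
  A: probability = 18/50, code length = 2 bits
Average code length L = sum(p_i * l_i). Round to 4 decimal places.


Weighted contributions p_i * l_i:
  D: (20/50) * 2 = 40/50
  G: (12/50) * 4 = 48/50
  A: (18/50) * 2 = 36/50
Sum = (40 + 48 + 36)/50 = 124/50

L = 124/50 = 2.4800 bits/symbol


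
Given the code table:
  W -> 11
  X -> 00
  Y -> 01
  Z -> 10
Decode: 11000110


Decoding:
11 -> W
00 -> X
01 -> Y
10 -> Z


Result: WXYZ


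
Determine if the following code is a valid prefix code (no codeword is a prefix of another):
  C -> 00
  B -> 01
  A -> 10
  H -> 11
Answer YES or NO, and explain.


Checking each pair (does one codeword prefix another?):
  C='00' vs B='01': no prefix
  C='00' vs A='10': no prefix
  C='00' vs H='11': no prefix
  B='01' vs C='00': no prefix
  B='01' vs A='10': no prefix
  B='01' vs H='11': no prefix
  A='10' vs C='00': no prefix
  A='10' vs B='01': no prefix
  A='10' vs H='11': no prefix
  H='11' vs C='00': no prefix
  H='11' vs B='01': no prefix
  H='11' vs A='10': no prefix
No violation found over all pairs.

YES -- this is a valid prefix code. No codeword is a prefix of any other codeword.


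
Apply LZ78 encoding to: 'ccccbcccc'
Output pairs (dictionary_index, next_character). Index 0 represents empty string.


LZ78 encoding steps:
Dictionary: {0: ''}
Step 1: w='' (idx 0), next='c' -> output (0, 'c'), add 'c' as idx 1
Step 2: w='c' (idx 1), next='c' -> output (1, 'c'), add 'cc' as idx 2
Step 3: w='c' (idx 1), next='b' -> output (1, 'b'), add 'cb' as idx 3
Step 4: w='cc' (idx 2), next='c' -> output (2, 'c'), add 'ccc' as idx 4
Step 5: w='c' (idx 1), end of input -> output (1, '')


Encoded: [(0, 'c'), (1, 'c'), (1, 'b'), (2, 'c'), (1, '')]


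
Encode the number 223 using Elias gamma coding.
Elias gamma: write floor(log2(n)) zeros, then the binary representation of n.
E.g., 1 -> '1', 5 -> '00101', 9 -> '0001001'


num_bits = floor(log2(223)) + 1 = 8
leading_zeros = num_bits - 1 = 7
binary(223) = 11011111

Elias gamma(223) = '0000000' + '11011111' = 000000011011111 (15 bits)


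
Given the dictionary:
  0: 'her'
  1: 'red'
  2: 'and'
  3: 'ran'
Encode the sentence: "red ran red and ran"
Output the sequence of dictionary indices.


Look up each word in the dictionary:
  'red' -> 1
  'ran' -> 3
  'red' -> 1
  'and' -> 2
  'ran' -> 3

Encoded: [1, 3, 1, 2, 3]


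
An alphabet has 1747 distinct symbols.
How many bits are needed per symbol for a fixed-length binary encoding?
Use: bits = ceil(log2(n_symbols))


log2(1747) = 10.7707
Bracket: 2^10 = 1024 < 1747 <= 2^11 = 2048
So ceil(log2(1747)) = 11

bits = ceil(log2(1747)) = ceil(10.7707) = 11 bits


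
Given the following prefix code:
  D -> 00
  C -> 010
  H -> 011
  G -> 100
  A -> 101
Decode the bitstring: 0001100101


Decoding step by step:
Bits 00 -> D
Bits 011 -> H
Bits 00 -> D
Bits 101 -> A


Decoded message: DHDA


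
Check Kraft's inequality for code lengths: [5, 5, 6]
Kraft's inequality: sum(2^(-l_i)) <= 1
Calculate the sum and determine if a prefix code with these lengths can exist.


Sum = 2^(-5) + 2^(-5) + 2^(-6)
    = 0.03125 + 0.03125 + 0.015625
    = 5/64 = 0.078125
Since 0.078125 <= 1, Kraft's inequality IS satisfied.
A prefix code with these lengths CAN exist.

Kraft sum = 0.078125. Satisfied.


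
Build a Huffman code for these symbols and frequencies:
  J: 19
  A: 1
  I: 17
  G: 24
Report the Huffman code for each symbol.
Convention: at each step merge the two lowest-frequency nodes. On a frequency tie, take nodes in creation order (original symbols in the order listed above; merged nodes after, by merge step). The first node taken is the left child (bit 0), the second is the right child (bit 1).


Huffman tree construction:
Step 1: Merge A(1) + I(17) = 18
Step 2: Merge (A+I)(18) + J(19) = 37
Step 3: Merge G(24) + ((A+I)+J)(37) = 61
Read each symbol's code off the tree from the root (left child = 0, right child = 1).

Codes:
  J: 11 (length 2)
  A: 100 (length 3)
  I: 101 (length 3)
  G: 0 (length 1)
Average code length: 116/61 = 1.9016 bits/symbol


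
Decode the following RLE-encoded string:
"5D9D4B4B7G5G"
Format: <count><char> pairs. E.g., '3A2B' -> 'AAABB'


Expanding each <count><char> pair:
  5D -> 'DDDDD'
  9D -> 'DDDDDDDDD'
  4B -> 'BBBB'
  4B -> 'BBBB'
  7G -> 'GGGGGGG'
  5G -> 'GGGGG'

Decoded = DDDDDDDDDDDDDDBBBBBBBBGGGGGGGGGGGG


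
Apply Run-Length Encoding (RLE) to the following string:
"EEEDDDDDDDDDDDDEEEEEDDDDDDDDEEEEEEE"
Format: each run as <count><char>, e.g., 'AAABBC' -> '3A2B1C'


Scanning runs left to right:
  i=0: run of 'E' x 3 -> '3E'
  i=3: run of 'D' x 12 -> '12D'
  i=15: run of 'E' x 5 -> '5E'
  i=20: run of 'D' x 8 -> '8D'
  i=28: run of 'E' x 7 -> '7E'

RLE = 3E12D5E8D7E


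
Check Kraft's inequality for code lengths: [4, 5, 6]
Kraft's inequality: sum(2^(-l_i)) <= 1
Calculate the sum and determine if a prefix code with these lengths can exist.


Sum = 2^(-4) + 2^(-5) + 2^(-6)
    = 0.0625 + 0.03125 + 0.015625
    = 7/64 = 0.109375
Since 0.109375 <= 1, Kraft's inequality IS satisfied.
A prefix code with these lengths CAN exist.

Kraft sum = 0.109375. Satisfied.


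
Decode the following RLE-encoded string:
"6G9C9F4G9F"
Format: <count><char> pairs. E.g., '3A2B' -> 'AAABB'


Expanding each <count><char> pair:
  6G -> 'GGGGGG'
  9C -> 'CCCCCCCCC'
  9F -> 'FFFFFFFFF'
  4G -> 'GGGG'
  9F -> 'FFFFFFFFF'

Decoded = GGGGGGCCCCCCCCCFFFFFFFFFGGGGFFFFFFFFF


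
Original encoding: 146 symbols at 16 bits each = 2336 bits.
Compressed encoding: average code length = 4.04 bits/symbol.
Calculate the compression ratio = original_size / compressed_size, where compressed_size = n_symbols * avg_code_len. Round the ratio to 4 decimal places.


original_size = n_symbols * orig_bits = 146 * 16 = 2336 bits
compressed_size = n_symbols * avg_code_len = 146 * 4.04 = 589.84 bits
ratio = original_size / compressed_size = 2336 / 589.84 = 3.9604

Compression ratio = 3.9604


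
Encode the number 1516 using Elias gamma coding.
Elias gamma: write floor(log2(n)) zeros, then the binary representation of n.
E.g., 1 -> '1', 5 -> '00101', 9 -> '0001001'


num_bits = floor(log2(1516)) + 1 = 11
leading_zeros = num_bits - 1 = 10
binary(1516) = 10111101100

Elias gamma(1516) = '0000000000' + '10111101100' = 000000000010111101100 (21 bits)


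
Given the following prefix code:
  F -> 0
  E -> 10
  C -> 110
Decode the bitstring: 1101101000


Decoding step by step:
Bits 110 -> C
Bits 110 -> C
Bits 10 -> E
Bits 0 -> F
Bits 0 -> F


Decoded message: CCEFF


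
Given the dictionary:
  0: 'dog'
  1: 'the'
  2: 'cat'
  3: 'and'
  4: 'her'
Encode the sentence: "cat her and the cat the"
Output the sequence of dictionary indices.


Look up each word in the dictionary:
  'cat' -> 2
  'her' -> 4
  'and' -> 3
  'the' -> 1
  'cat' -> 2
  'the' -> 1

Encoded: [2, 4, 3, 1, 2, 1]


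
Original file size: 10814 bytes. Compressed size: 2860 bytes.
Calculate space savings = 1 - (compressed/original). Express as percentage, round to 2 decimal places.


ratio = compressed/original = 2860/10814 = 0.264472
savings = 1 - ratio = 1 - 0.264472 = 0.735528
as a percentage: 0.735528 * 100 = 73.55%

Space savings = 1 - 2860/10814 = 73.55%


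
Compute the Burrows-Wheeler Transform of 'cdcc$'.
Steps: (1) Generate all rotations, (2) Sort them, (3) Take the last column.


Rotations (sorted):
  0: $cdcc -> last char: c
  1: c$cdc -> last char: c
  2: cc$cd -> last char: d
  3: cdcc$ -> last char: $
  4: dcc$c -> last char: c


BWT = ccd$c


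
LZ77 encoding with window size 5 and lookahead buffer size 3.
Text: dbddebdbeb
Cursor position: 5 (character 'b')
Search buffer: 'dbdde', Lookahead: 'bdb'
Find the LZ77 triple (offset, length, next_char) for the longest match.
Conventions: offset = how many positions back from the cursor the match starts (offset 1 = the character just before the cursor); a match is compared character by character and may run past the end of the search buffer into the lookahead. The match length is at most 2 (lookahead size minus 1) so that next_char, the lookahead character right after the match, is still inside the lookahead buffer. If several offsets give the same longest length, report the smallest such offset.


Try each offset into the search buffer:
  offset=1 (pos 4, char 'e'): match length 0
  offset=2 (pos 3, char 'd'): match length 0
  offset=3 (pos 2, char 'd'): match length 0
  offset=4 (pos 1, char 'b'): match length 2
  offset=5 (pos 0, char 'd'): match length 0
Longest match has length 2 at offset 4.
next_char = character at position 5 + 2 = 7 -> 'b'

Best match: offset=4, length=2 (matching 'bd' starting at position 1)
LZ77 triple: (4, 2, 'b')


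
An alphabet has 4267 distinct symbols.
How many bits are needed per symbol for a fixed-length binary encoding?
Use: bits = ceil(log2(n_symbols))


log2(4267) = 12.059
Bracket: 2^12 = 4096 < 4267 <= 2^13 = 8192
So ceil(log2(4267)) = 13

bits = ceil(log2(4267)) = ceil(12.059) = 13 bits


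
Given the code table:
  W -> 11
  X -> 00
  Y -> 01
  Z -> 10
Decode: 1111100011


Decoding:
11 -> W
11 -> W
10 -> Z
00 -> X
11 -> W


Result: WWZXW


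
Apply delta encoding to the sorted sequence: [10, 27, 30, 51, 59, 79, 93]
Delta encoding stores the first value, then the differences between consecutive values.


First value: 10
Deltas:
  27 - 10 = 17
  30 - 27 = 3
  51 - 30 = 21
  59 - 51 = 8
  79 - 59 = 20
  93 - 79 = 14


Delta encoded: [10, 17, 3, 21, 8, 20, 14]


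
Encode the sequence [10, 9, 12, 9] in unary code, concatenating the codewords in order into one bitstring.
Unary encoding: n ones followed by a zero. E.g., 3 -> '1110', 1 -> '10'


Encode each number as n ones followed by a terminating 0:
  10 -> 11111111110 (11 bits)
  9 -> 1111111110 (10 bits)
  12 -> 1111111111110 (13 bits)
  9 -> 1111111110 (10 bits)
Total length = 11 + 10 + 13 + 10 = 44 bits.

Unary([10, 9, 12, 9]) = 11111111110111111111011111111111101111111110 (44 bits)


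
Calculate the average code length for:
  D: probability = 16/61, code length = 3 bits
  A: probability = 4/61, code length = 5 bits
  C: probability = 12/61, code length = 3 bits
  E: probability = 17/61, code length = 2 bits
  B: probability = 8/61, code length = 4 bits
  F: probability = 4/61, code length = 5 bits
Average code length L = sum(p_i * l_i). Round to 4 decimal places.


Weighted contributions p_i * l_i:
  D: (16/61) * 3 = 48/61
  A: (4/61) * 5 = 20/61
  C: (12/61) * 3 = 36/61
  E: (17/61) * 2 = 34/61
  B: (8/61) * 4 = 32/61
  F: (4/61) * 5 = 20/61
Sum = (48 + 20 + 36 + 34 + 32 + 20)/61 = 190/61

L = 190/61 = 3.1148 bits/symbol


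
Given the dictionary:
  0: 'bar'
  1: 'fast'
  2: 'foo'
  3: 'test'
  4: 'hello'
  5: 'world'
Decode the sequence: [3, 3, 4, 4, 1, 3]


Look up each index in the dictionary:
  3 -> 'test'
  3 -> 'test'
  4 -> 'hello'
  4 -> 'hello'
  1 -> 'fast'
  3 -> 'test'

Decoded: "test test hello hello fast test"


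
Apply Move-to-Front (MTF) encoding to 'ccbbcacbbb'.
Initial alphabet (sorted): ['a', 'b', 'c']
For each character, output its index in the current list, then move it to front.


MTF encoding:
'c': index 2 in ['a', 'b', 'c'] -> ['c', 'a', 'b']
'c': index 0 in ['c', 'a', 'b'] -> ['c', 'a', 'b']
'b': index 2 in ['c', 'a', 'b'] -> ['b', 'c', 'a']
'b': index 0 in ['b', 'c', 'a'] -> ['b', 'c', 'a']
'c': index 1 in ['b', 'c', 'a'] -> ['c', 'b', 'a']
'a': index 2 in ['c', 'b', 'a'] -> ['a', 'c', 'b']
'c': index 1 in ['a', 'c', 'b'] -> ['c', 'a', 'b']
'b': index 2 in ['c', 'a', 'b'] -> ['b', 'c', 'a']
'b': index 0 in ['b', 'c', 'a'] -> ['b', 'c', 'a']
'b': index 0 in ['b', 'c', 'a'] -> ['b', 'c', 'a']


Output: [2, 0, 2, 0, 1, 2, 1, 2, 0, 0]


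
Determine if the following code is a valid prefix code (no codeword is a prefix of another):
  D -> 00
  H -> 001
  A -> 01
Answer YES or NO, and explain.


Checking each pair (does one codeword prefix another?):
  D='00' vs H='001': prefix -- VIOLATION

NO -- this is NOT a valid prefix code. D (00) is a prefix of H (001).


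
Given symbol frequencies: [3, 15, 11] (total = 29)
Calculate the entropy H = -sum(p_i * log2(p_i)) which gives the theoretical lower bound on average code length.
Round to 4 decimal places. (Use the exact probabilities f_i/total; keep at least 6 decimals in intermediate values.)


Per-symbol terms -p_i * log2(p_i) with p_i = f_i/29:
  p = 3/29 = 0.103448: log2(p) = -3.273018, -p*log2(p) = 0.338588
  p = 15/29 = 0.517241: log2(p) = -0.951090, -p*log2(p) = 0.491943
  p = 11/29 = 0.379310: log2(p) = -1.398549, -p*log2(p) = 0.530484
H = 0.338588 + 0.491943 + 0.530484 = 1.361015

H = 1.361 bits/symbol
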